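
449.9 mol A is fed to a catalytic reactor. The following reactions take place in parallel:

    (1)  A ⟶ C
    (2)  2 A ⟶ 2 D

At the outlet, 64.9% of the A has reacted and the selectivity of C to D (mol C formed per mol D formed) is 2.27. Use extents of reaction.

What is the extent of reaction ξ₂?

ξ₂ = 44.6 mol

Conversion of A: A consumed = 0.649 × 449.9 = 292 mol = 1ξ₁ + 2ξ₂.
Selectivity: 1ξ₁ / (2ξ₂) = 2.27 → ξ₁ = 4.54 ξ₂.
Substitute: (1·4.54 + 2) ξ₂ = 292 → ξ₂ = 44.65 mol, ξ₁ = 202.7 mol.
Outlet amounts (n = n₀ + Σ ν·ξ):
  A: 449.9 − 1(202.7) − 2(44.65) = 157.9
  C: 0 + 1(202.7) = 202.7
  D: 0 + 2(44.65) = 89.29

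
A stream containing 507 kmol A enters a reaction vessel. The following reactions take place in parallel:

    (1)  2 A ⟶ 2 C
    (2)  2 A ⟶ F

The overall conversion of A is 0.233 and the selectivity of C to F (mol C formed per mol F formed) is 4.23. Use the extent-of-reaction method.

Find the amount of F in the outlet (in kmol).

19 kmol

Conversion of A: A consumed = 0.233 × 507 = 118.1 kmol = 2ξ₁ + 2ξ₂.
Selectivity: 2ξ₁ / (1ξ₂) = 4.23 → ξ₁ = 2.115 ξ₂.
Substitute: (2·2.115 + 2) ξ₂ = 118.1 → ξ₂ = 18.96 kmol, ξ₁ = 40.1 kmol.
Outlet amounts (n = n₀ + Σ ν·ξ):
  A: 507 − 2(40.1) − 2(18.96) = 388.9
  C: 0 + 2(40.1) = 80.21
  F: 0 + 1(18.96) = 18.96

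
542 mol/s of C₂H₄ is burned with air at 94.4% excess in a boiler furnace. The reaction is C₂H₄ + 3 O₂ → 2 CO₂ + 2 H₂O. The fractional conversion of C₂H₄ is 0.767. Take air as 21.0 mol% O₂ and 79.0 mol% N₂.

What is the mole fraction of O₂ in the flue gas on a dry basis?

0.13

Stoichiometric O₂ = 3 × 542 = 1626 mol/s; O₂ fed = 1626 × 1.944 = 3161 mol/s.
N₂ fed = 3161 × 79/21 = 11890 mol/s.
Fuel reacted = 0.767 × 542 → ξ = 415.7 mol/s.
Outlet (n = n₀ + ν ξ):
  C₂H₄: 542 − 1(415.7) = 126.3
  O₂: 3161 − 3(415.7) = 1914
  N₂: 11890 (inert)
  CO₂: 0 + 2(415.7) = 831.4
  H₂O: 0 + 2(415.7) = 831.4
Dry total = 14760 mol/s; y_O₂ (dry) = 1914 / 14760 = 0.1296.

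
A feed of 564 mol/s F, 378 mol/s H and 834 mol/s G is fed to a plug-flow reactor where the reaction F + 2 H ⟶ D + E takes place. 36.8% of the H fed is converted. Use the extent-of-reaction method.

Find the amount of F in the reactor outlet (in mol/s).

H reacted = 0.368 × 378 = 139.1 mol/s; ν_H = −2, so ξ = 139.1/2 = 69.55 mol/s.
Outlet amounts (n = n₀ + ν ξ):
  F: 564 − 1(69.55) = 494.4
  H: 378 − 2(69.55) = 238.9
  D: 0 + 1(69.55) = 69.55
  E: 0 + 1(69.55) = 69.55
  G: 834 (inert)

494 mol/s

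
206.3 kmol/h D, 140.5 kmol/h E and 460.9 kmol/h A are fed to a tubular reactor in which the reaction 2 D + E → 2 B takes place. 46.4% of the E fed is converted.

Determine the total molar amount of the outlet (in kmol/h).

E reacted = 0.464 × 140.5 = 65.19 kmol/h; ν_E = −1, so ξ = 65.19/1 = 65.19 kmol/h.
Outlet amounts (n = n₀ + ν ξ):
  D: 206.3 − 2(65.19) = 75.92
  E: 140.5 − 1(65.19) = 75.31
  B: 0 + 2(65.19) = 130.4
  A: 460.9 (inert)
Total out = 75.92 + 75.31 + 130.4 + 460.9 = 742.5 kmol/h.

743 kmol/h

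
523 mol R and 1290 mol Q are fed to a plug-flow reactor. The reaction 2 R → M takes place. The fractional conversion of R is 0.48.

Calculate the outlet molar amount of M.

R reacted = 0.48 × 523 = 251 mol; ν_R = −2, so ξ = 251/2 = 125.5 mol.
Outlet amounts (n = n₀ + ν ξ):
  R: 523 − 2(125.5) = 272
  M: 0 + 1(125.5) = 125.5
  Q: 1290 (inert)

126 mol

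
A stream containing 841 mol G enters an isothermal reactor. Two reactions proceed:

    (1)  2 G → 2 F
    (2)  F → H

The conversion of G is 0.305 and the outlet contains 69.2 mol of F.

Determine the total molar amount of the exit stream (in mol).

Conversion of G: G consumed = 2ξ₁ = 0.305 × 841 → ξ₁ = 128.3 mol.
F balance: n_F = 0 + 2ξ₁ − 1ξ₂ = 69.2 → ξ₂ = (2·128.3 − 69.2)/1 = 187.3 mol.
Outlet amounts (n = n₀ + Σ ν·ξ):
  G: 841 − 2(128.3) = 584.5
  F: 0 + 2(128.3) − 1(187.3) = 69.2
  H: 0 + 1(187.3) = 187.3
Total out = 584.5 + 69.2 + 187.3 = 841 mol.

841 mol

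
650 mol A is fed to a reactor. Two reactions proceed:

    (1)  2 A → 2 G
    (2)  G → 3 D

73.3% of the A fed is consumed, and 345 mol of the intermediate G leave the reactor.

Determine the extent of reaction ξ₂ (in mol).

ξ₂ = 131 mol

Conversion of A: A consumed = 2ξ₁ = 0.733 × 650 → ξ₁ = 238.2 mol.
G balance: n_G = 0 + 2ξ₁ − 1ξ₂ = 345 → ξ₂ = (2·238.2 − 345)/1 = 131.4 mol.
Outlet amounts (n = n₀ + Σ ν·ξ):
  A: 650 − 2(238.2) = 173.6
  G: 0 + 2(238.2) − 1(131.4) = 345
  D: 0 + 3(131.4) = 394.3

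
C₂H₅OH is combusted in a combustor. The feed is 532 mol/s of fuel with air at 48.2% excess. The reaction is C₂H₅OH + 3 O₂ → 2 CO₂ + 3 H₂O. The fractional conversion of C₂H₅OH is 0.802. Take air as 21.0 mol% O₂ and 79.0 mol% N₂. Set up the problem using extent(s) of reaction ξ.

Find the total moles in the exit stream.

12200 mol/s

Stoichiometric O₂ = 3 × 532 = 1596 mol/s; O₂ fed = 1596 × 1.482 = 2365 mol/s.
N₂ fed = 2365 × 79/21 = 8898 mol/s.
Fuel reacted = 0.802 × 532 → ξ = 426.7 mol/s.
Outlet (n = n₀ + ν ξ):
  C₂H₅OH: 532 − 1(426.7) = 105.3
  O₂: 2365 − 3(426.7) = 1085
  N₂: 8898 (inert)
  CO₂: 0 + 2(426.7) = 853.3
  H₂O: 0 + 3(426.7) = 1280
Total out = 105.3 + 1085 + 8898 + 853.3 + 1280 = 12220 mol/s.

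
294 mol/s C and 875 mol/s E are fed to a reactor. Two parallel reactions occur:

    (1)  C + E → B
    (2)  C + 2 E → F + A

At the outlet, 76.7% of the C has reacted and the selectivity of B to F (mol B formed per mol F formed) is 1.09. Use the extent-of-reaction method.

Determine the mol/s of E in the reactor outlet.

Conversion of C: C consumed = 0.767 × 294 = 225.5 mol/s = 1ξ₁ + 1ξ₂.
Selectivity: 1ξ₁ / (1ξ₂) = 1.09 → ξ₁ = 1.09 ξ₂.
Substitute: (1·1.09 + 1) ξ₂ = 225.5 → ξ₂ = 107.9 mol/s, ξ₁ = 117.6 mol/s.
Outlet amounts (n = n₀ + Σ ν·ξ):
  C: 294 − 1(117.6) − 1(107.9) = 68.5
  E: 875 − 1(117.6) − 2(107.9) = 541.6
  B: 0 + 1(117.6) = 117.6
  F: 0 + 1(107.9) = 107.9
  A: 0 + 1(107.9) = 107.9

542 mol/s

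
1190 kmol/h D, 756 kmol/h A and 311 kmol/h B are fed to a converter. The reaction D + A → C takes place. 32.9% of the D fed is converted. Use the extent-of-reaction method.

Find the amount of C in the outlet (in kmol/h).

D reacted = 0.329 × 1190 = 391.5 kmol/h; ν_D = −1, so ξ = 391.5/1 = 391.5 kmol/h.
Outlet amounts (n = n₀ + ν ξ):
  D: 1190 − 1(391.5) = 798.5
  A: 756 − 1(391.5) = 364.5
  C: 0 + 1(391.5) = 391.5
  B: 311 (inert)

392 kmol/h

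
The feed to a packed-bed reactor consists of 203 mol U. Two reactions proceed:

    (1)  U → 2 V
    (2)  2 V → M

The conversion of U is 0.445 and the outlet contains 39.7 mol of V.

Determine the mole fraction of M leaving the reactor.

Conversion of U: U consumed = 1ξ₁ = 0.445 × 203 → ξ₁ = 90.34 mol.
V balance: n_V = 0 + 2ξ₁ − 2ξ₂ = 39.7 → ξ₂ = (2·90.34 − 39.7)/2 = 70.49 mol.
Outlet amounts (n = n₀ + Σ ν·ξ):
  U: 203 − 1(90.34) = 112.7
  V: 0 + 2(90.34) − 2(70.49) = 39.7
  M: 0 + 1(70.49) = 70.49
Total out = 222.8 mol; y_M = 70.49 / 222.8 = 0.3163.

0.316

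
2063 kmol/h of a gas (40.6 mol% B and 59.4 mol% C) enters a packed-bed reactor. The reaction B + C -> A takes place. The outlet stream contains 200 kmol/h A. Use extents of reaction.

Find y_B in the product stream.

0.342

For A: n = n₀ + 1ξ → 200 = 0 + 1ξ, giving ξ = 200 kmol/h.
Outlet amounts (n = n₀ + ν ξ):
  B: 837.6 − 1(200) = 637.6
  C: 1225 − 1(200) = 1025
  A: 0 + 1(200) = 200
Total out = 1863 kmol/h; y_B = 637.6 / 1863 = 0.3422.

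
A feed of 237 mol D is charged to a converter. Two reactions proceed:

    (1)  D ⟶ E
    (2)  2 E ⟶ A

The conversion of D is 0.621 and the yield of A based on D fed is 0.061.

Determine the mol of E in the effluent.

118 mol

Conversion of D: D consumed = 1ξ₁ = 0.621 × 237 → ξ₁ = 147.2 mol.
Yield of A: 1ξ₂ / 237 = 0.061 → ξ₂ = 14.46 mol.
Outlet amounts (n = n₀ + Σ ν·ξ):
  D: 237 − 1(147.2) = 89.82
  E: 0 + 1(147.2) − 2(14.46) = 118.3
  A: 0 + 1(14.46) = 14.46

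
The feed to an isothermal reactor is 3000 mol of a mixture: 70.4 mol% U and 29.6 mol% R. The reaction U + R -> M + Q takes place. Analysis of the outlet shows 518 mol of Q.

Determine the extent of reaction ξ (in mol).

For Q: n = n₀ + 1ξ → 518 = 0 + 1ξ, giving ξ = 518 mol.
Outlet amounts (n = n₀ + ν ξ):
  U: 2112 − 1(518) = 1594
  R: 888 − 1(518) = 370
  M: 0 + 1(518) = 518
  Q: 0 + 1(518) = 518

ξ = 518 mol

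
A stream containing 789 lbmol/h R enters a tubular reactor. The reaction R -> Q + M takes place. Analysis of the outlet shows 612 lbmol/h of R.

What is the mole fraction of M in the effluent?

For R: n = n₀ − 1ξ → 612 = 789 − 1ξ, giving ξ = 177 lbmol/h.
Outlet amounts (n = n₀ + ν ξ):
  R: 789 − 1(177) = 612
  Q: 0 + 1(177) = 177
  M: 0 + 1(177) = 177
Total out = 966 lbmol/h; y_M = 177 / 966 = 0.1832.

0.183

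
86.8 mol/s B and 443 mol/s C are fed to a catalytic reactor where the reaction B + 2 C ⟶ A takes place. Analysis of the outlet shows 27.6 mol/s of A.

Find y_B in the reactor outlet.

For A: n = n₀ + 1ξ → 27.6 = 0 + 1ξ, giving ξ = 27.6 mol/s.
Outlet amounts (n = n₀ + ν ξ):
  B: 86.8 − 1(27.6) = 59.2
  C: 443 − 2(27.6) = 387.8
  A: 0 + 1(27.6) = 27.6
Total out = 474.6 mol/s; y_B = 59.2 / 474.6 = 0.1247.

0.125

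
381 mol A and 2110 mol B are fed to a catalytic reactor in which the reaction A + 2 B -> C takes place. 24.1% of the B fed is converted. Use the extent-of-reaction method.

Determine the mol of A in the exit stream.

B reacted = 0.241 × 2110 = 508.5 mol; ν_B = −2, so ξ = 508.5/2 = 254.3 mol.
Outlet amounts (n = n₀ + ν ξ):
  A: 381 − 1(254.3) = 126.7
  B: 2110 − 2(254.3) = 1601
  C: 0 + 1(254.3) = 254.3

127 mol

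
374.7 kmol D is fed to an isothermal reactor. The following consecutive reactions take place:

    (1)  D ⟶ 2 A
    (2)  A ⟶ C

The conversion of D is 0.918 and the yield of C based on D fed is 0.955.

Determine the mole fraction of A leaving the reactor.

Conversion of D: D consumed = 1ξ₁ = 0.918 × 374.7 → ξ₁ = 344 kmol.
Yield of C: 1ξ₂ / 374.7 = 0.955 → ξ₂ = 357.8 kmol.
Outlet amounts (n = n₀ + Σ ν·ξ):
  D: 374.7 − 1(344) = 30.73
  A: 0 + 2(344) − 1(357.8) = 330.1
  C: 0 + 1(357.8) = 357.8
Total out = 718.7 kmol; y_A = 330.1 / 718.7 = 0.4593.

0.459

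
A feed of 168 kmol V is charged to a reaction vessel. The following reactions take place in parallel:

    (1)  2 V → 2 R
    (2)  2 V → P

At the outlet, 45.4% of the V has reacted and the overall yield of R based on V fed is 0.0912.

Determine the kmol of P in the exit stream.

Yield of R: 2ξ₁ / 168 = 0.0912 → ξ₁ = 7.661 kmol.
Conversion of V: 2ξ₁ + 2ξ₂ = 0.454 × 168 = 76.27 → ξ₂ = 30.48 kmol.
Outlet amounts (n = n₀ + Σ ν·ξ):
  V: 168 − 2(7.661) − 2(30.48) = 91.73
  R: 0 + 2(7.661) = 15.32
  P: 0 + 1(30.48) = 30.48

30.5 kmol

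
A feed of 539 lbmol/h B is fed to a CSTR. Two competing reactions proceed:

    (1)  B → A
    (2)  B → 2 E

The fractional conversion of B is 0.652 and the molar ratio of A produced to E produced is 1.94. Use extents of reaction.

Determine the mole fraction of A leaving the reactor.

Conversion of B: B consumed = 0.652 × 539 = 351.4 lbmol/h = 1ξ₁ + 1ξ₂.
Selectivity: 1ξ₁ / (2ξ₂) = 1.94 → ξ₁ = 3.88 ξ₂.
Substitute: (1·3.88 + 1) ξ₂ = 351.4 → ξ₂ = 72.01 lbmol/h, ξ₁ = 279.4 lbmol/h.
Outlet amounts (n = n₀ + Σ ν·ξ):
  B: 539 − 1(279.4) − 1(72.01) = 187.6
  A: 0 + 1(279.4) = 279.4
  E: 0 + 2(72.01) = 144
Total out = 611 lbmol/h; y_A = 279.4 / 611 = 0.4573.

0.457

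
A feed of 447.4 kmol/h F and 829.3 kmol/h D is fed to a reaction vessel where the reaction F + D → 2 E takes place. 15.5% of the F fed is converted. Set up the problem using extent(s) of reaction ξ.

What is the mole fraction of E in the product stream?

F reacted = 0.155 × 447.4 = 69.35 kmol/h; ν_F = −1, so ξ = 69.35/1 = 69.35 kmol/h.
Outlet amounts (n = n₀ + ν ξ):
  F: 447.4 − 1(69.35) = 378.1
  D: 829.3 − 1(69.35) = 760
  E: 0 + 2(69.35) = 138.7
Total out = 1277 kmol/h; y_E = 138.7 / 1277 = 0.1086.

0.109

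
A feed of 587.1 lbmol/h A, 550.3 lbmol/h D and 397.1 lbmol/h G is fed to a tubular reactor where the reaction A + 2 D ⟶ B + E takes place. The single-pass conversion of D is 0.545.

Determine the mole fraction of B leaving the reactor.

0.108

D reacted = 0.545 × 550.3 = 299.9 lbmol/h; ν_D = −2, so ξ = 299.9/2 = 150 lbmol/h.
Outlet amounts (n = n₀ + ν ξ):
  A: 587.1 − 1(150) = 437.1
  D: 550.3 − 2(150) = 250.4
  B: 0 + 1(150) = 150
  E: 0 + 1(150) = 150
  G: 397.1 (inert)
Total out = 1385 lbmol/h; y_B = 150 / 1385 = 0.1083.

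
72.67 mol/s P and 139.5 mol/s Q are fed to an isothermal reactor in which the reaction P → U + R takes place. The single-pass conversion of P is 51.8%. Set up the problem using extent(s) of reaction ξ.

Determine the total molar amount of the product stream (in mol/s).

250 mol/s

P reacted = 0.518 × 72.67 = 37.64 mol/s; ν_P = −1, so ξ = 37.64/1 = 37.64 mol/s.
Outlet amounts (n = n₀ + ν ξ):
  P: 72.67 − 1(37.64) = 35.03
  U: 0 + 1(37.64) = 37.64
  R: 0 + 1(37.64) = 37.64
  Q: 139.5 (inert)
Total out = 35.03 + 37.64 + 37.64 + 139.5 = 249.8 mol/s.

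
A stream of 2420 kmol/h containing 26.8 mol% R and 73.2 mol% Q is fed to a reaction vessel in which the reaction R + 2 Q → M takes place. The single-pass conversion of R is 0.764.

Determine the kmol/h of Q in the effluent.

780 kmol/h

R reacted = 0.764 × 648.6 = 495.5 kmol/h; ν_R = −1, so ξ = 495.5/1 = 495.5 kmol/h.
Outlet amounts (n = n₀ + ν ξ):
  R: 648.6 − 1(495.5) = 153.1
  Q: 1771 − 2(495.5) = 780.4
  M: 0 + 1(495.5) = 495.5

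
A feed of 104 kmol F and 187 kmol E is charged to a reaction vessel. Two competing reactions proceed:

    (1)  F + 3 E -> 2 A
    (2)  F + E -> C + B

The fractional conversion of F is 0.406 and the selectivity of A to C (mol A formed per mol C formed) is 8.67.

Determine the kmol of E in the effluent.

Conversion of F: F consumed = 0.406 × 104 = 42.22 kmol = 1ξ₁ + 1ξ₂.
Selectivity: 2ξ₁ / (1ξ₂) = 8.67 → ξ₁ = 4.335 ξ₂.
Substitute: (1·4.335 + 1) ξ₂ = 42.22 → ξ₂ = 7.915 kmol, ξ₁ = 34.31 kmol.
Outlet amounts (n = n₀ + Σ ν·ξ):
  F: 104 − 1(34.31) − 1(7.915) = 61.78
  E: 187 − 3(34.31) − 1(7.915) = 76.16
  A: 0 + 2(34.31) = 68.62
  C: 0 + 1(7.915) = 7.915
  B: 0 + 1(7.915) = 7.915

76.2 kmol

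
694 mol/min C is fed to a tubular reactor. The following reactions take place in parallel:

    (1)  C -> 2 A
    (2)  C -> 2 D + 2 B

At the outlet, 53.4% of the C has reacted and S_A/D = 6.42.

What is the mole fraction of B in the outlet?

Conversion of C: C consumed = 0.534 × 694 = 370.6 mol/min = 1ξ₁ + 1ξ₂.
Selectivity: 2ξ₁ / (2ξ₂) = 6.42 → ξ₁ = 6.42 ξ₂.
Substitute: (1·6.42 + 1) ξ₂ = 370.6 → ξ₂ = 49.95 mol/min, ξ₁ = 320.7 mol/min.
Outlet amounts (n = n₀ + Σ ν·ξ):
  C: 694 − 1(320.7) − 1(49.95) = 323.4
  A: 0 + 2(320.7) = 641.3
  D: 0 + 2(49.95) = 99.89
  B: 0 + 2(49.95) = 99.89
Total out = 1164 mol/min; y_B = 99.89 / 1164 = 0.08578.

0.0858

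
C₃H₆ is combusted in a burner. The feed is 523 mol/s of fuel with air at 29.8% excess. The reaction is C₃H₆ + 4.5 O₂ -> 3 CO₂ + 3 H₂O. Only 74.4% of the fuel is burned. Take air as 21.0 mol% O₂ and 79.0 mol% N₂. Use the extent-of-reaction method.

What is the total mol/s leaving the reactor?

15300 mol/s

Stoichiometric O₂ = 4.5 × 523 = 2354 mol/s; O₂ fed = 2354 × 1.298 = 3055 mol/s.
N₂ fed = 3055 × 79/21 = 11490 mol/s.
Fuel reacted = 0.744 × 523 → ξ = 389.1 mol/s.
Outlet (n = n₀ + ν ξ):
  C₃H₆: 523 − 1(389.1) = 133.9
  O₂: 3055 − 4.5(389.1) = 1304
  N₂: 11490 (inert)
  CO₂: 0 + 3(389.1) = 1167
  H₂O: 0 + 3(389.1) = 1167
Total out = 133.9 + 1304 + 11490 + 1167 + 1167 = 15260 mol/s.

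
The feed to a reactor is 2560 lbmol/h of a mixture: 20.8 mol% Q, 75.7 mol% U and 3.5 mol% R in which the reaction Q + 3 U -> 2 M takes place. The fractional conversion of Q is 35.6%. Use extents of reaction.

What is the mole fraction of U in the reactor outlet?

Q reacted = 0.356 × 532.5 = 189.6 lbmol/h; ν_Q = −1, so ξ = 189.6/1 = 189.6 lbmol/h.
Outlet amounts (n = n₀ + ν ξ):
  Q: 532.5 − 1(189.6) = 342.9
  U: 1938 − 3(189.6) = 1369
  M: 0 + 2(189.6) = 379.1
  R: 89.6 (inert)
Total out = 2181 lbmol/h; y_U = 1369 / 2181 = 0.6278.

0.628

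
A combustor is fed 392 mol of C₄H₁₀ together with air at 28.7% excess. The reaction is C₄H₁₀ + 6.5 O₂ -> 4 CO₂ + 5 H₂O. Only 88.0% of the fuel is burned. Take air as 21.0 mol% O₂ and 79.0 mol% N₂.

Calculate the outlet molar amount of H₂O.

1720 mol

Stoichiometric O₂ = 6.5 × 392 = 2548 mol; O₂ fed = 2548 × 1.287 = 3279 mol.
N₂ fed = 3279 × 79/21 = 12340 mol.
Fuel reacted = 0.88 × 392 → ξ = 345 mol.
Outlet (n = n₀ + ν ξ):
  C₄H₁₀: 392 − 1(345) = 47.04
  O₂: 3279 − 6.5(345) = 1037
  N₂: 12340 (inert)
  CO₂: 0 + 4(345) = 1380
  H₂O: 0 + 5(345) = 1725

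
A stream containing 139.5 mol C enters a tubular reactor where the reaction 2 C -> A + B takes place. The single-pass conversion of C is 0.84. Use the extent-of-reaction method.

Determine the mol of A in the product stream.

58.6 mol

C reacted = 0.84 × 139.5 = 117.2 mol; ν_C = −2, so ξ = 117.2/2 = 58.59 mol.
Outlet amounts (n = n₀ + ν ξ):
  C: 139.5 − 2(58.59) = 22.32
  A: 0 + 1(58.59) = 58.59
  B: 0 + 1(58.59) = 58.59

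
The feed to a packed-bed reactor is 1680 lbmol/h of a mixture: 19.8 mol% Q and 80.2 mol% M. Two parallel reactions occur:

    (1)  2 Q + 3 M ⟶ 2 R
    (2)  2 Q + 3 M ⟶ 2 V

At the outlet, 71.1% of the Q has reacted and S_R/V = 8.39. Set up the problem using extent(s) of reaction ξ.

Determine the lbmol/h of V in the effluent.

Conversion of Q: Q consumed = 0.711 × 332.6 = 236.5 lbmol/h = 2ξ₁ + 2ξ₂.
Selectivity: 2ξ₁ / (2ξ₂) = 8.39 → ξ₁ = 8.39 ξ₂.
Substitute: (2·8.39 + 2) ξ₂ = 236.5 → ξ₂ = 12.59 lbmol/h, ξ₁ = 105.7 lbmol/h.
Outlet amounts (n = n₀ + Σ ν·ξ):
  Q: 332.6 − 2(105.7) − 2(12.59) = 96.13
  M: 1347 − 3(105.7) − 3(12.59) = 992.6
  R: 0 + 2(105.7) = 211.3
  V: 0 + 2(12.59) = 25.19

25.2 lbmol/h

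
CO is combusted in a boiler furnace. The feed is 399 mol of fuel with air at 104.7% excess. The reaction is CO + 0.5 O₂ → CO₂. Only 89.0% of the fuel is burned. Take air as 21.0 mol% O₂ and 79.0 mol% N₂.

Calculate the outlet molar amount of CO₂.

Stoichiometric O₂ = 0.5 × 399 = 199.5 mol; O₂ fed = 199.5 × 2.047 = 408.4 mol.
N₂ fed = 408.4 × 79/21 = 1536 mol.
Fuel reacted = 0.89 × 399 → ξ = 355.1 mol.
Outlet (n = n₀ + ν ξ):
  CO: 399 − 1(355.1) = 43.89
  O₂: 408.4 − 0.5(355.1) = 230.8
  N₂: 1536 (inert)
  CO₂: 0 + 1(355.1) = 355.1

355 mol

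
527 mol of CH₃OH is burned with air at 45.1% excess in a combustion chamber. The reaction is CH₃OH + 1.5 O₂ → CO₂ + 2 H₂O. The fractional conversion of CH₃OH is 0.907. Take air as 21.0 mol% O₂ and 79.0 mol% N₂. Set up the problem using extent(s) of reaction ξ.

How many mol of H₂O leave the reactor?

956 mol

Stoichiometric O₂ = 1.5 × 527 = 790.5 mol; O₂ fed = 790.5 × 1.451 = 1147 mol.
N₂ fed = 1147 × 79/21 = 4315 mol.
Fuel reacted = 0.907 × 527 → ξ = 478 mol.
Outlet (n = n₀ + ν ξ):
  CH₃OH: 527 − 1(478) = 49.01
  O₂: 1147 − 1.5(478) = 430
  N₂: 4315 (inert)
  CO₂: 0 + 1(478) = 478
  H₂O: 0 + 2(478) = 956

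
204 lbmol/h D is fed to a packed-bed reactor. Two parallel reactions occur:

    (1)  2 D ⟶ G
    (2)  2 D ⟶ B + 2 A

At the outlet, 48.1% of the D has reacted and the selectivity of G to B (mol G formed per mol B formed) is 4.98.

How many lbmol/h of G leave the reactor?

Conversion of D: D consumed = 0.481 × 204 = 98.12 lbmol/h = 2ξ₁ + 2ξ₂.
Selectivity: 1ξ₁ / (1ξ₂) = 4.98 → ξ₁ = 4.98 ξ₂.
Substitute: (2·4.98 + 2) ξ₂ = 98.12 → ξ₂ = 8.204 lbmol/h, ξ₁ = 40.86 lbmol/h.
Outlet amounts (n = n₀ + Σ ν·ξ):
  D: 204 − 2(40.86) − 2(8.204) = 105.9
  G: 0 + 1(40.86) = 40.86
  B: 0 + 1(8.204) = 8.204
  A: 0 + 2(8.204) = 16.41

40.9 lbmol/h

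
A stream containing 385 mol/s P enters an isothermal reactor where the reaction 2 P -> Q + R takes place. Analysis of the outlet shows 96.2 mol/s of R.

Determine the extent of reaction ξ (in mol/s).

For R: n = n₀ + 1ξ → 96.2 = 0 + 1ξ, giving ξ = 96.2 mol/s.
Outlet amounts (n = n₀ + ν ξ):
  P: 385 − 2(96.2) = 192.6
  Q: 0 + 1(96.2) = 96.2
  R: 0 + 1(96.2) = 96.2

ξ = 96.2 mol/s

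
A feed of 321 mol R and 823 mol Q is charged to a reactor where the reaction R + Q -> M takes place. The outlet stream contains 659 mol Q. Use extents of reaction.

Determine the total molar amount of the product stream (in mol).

For Q: n = n₀ − 1ξ → 659 = 823 − 1ξ, giving ξ = 164 mol.
Outlet amounts (n = n₀ + ν ξ):
  R: 321 − 1(164) = 157
  Q: 823 − 1(164) = 659
  M: 0 + 1(164) = 164
Total out = 157 + 659 + 164 = 980 mol.

980 mol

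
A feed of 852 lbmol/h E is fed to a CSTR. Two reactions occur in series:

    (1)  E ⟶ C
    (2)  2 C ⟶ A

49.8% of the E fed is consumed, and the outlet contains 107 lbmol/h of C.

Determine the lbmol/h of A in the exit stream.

159 lbmol/h

Conversion of E: E consumed = 1ξ₁ = 0.498 × 852 → ξ₁ = 424.3 lbmol/h.
C balance: n_C = 0 + 1ξ₁ − 2ξ₂ = 107 → ξ₂ = (1·424.3 − 107)/2 = 158.6 lbmol/h.
Outlet amounts (n = n₀ + Σ ν·ξ):
  E: 852 − 1(424.3) = 427.7
  C: 0 + 1(424.3) − 2(158.6) = 107
  A: 0 + 1(158.6) = 158.6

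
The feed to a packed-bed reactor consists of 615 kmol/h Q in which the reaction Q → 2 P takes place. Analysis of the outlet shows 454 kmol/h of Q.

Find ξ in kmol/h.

ξ = 161 kmol/h

For Q: n = n₀ − 1ξ → 454 = 615 − 1ξ, giving ξ = 161 kmol/h.
Outlet amounts (n = n₀ + ν ξ):
  Q: 615 − 1(161) = 454
  P: 0 + 2(161) = 322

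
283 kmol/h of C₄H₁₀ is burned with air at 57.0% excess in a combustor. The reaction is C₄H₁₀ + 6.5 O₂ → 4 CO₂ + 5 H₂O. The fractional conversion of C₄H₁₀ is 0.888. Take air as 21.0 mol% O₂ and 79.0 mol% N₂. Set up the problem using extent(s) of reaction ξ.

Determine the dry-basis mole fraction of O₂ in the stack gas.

0.0954

Stoichiometric O₂ = 6.5 × 283 = 1840 kmol/h; O₂ fed = 1840 × 1.570 = 2888 kmol/h.
N₂ fed = 2888 × 79/21 = 10860 kmol/h.
Fuel reacted = 0.888 × 283 → ξ = 251.3 kmol/h.
Outlet (n = n₀ + ν ξ):
  C₄H₁₀: 283 − 1(251.3) = 31.7
  O₂: 2888 − 6.5(251.3) = 1255
  N₂: 10860 (inert)
  CO₂: 0 + 4(251.3) = 1005
  H₂O: 0 + 5(251.3) = 1257
Dry total = 13160 kmol/h; y_O₂ (dry) = 1255 / 13160 = 0.09536.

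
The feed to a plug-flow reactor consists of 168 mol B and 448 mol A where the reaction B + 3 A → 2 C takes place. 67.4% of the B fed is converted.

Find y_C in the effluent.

B reacted = 0.674 × 168 = 113.2 mol; ν_B = −1, so ξ = 113.2/1 = 113.2 mol.
Outlet amounts (n = n₀ + ν ξ):
  B: 168 − 1(113.2) = 54.77
  A: 448 − 3(113.2) = 108.3
  C: 0 + 2(113.2) = 226.5
Total out = 389.5 mol; y_C = 226.5 / 389.5 = 0.5814.

0.581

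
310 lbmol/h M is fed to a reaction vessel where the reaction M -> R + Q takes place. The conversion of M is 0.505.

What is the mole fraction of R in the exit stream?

M reacted = 0.505 × 310 = 156.6 lbmol/h; ν_M = −1, so ξ = 156.6/1 = 156.6 lbmol/h.
Outlet amounts (n = n₀ + ν ξ):
  M: 310 − 1(156.6) = 153.4
  R: 0 + 1(156.6) = 156.6
  Q: 0 + 1(156.6) = 156.6
Total out = 466.6 lbmol/h; y_R = 156.6 / 466.6 = 0.3355.

0.336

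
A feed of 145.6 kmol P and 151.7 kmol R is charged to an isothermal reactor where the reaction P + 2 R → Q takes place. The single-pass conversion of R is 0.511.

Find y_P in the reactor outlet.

0.486

R reacted = 0.511 × 151.7 = 77.52 kmol; ν_R = −2, so ξ = 77.52/2 = 38.76 kmol.
Outlet amounts (n = n₀ + ν ξ):
  P: 145.6 − 1(38.76) = 106.8
  R: 151.7 − 2(38.76) = 74.18
  Q: 0 + 1(38.76) = 38.76
Total out = 219.8 kmol; y_P = 106.8 / 219.8 = 0.4861.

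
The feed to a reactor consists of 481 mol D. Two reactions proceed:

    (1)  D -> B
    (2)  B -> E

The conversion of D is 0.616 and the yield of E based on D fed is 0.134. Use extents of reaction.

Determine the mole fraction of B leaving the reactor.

Conversion of D: D consumed = 1ξ₁ = 0.616 × 481 → ξ₁ = 296.3 mol.
Yield of E: 1ξ₂ / 481 = 0.134 → ξ₂ = 64.45 mol.
Outlet amounts (n = n₀ + Σ ν·ξ):
  D: 481 − 1(296.3) = 184.7
  B: 0 + 1(296.3) − 1(64.45) = 231.8
  E: 0 + 1(64.45) = 64.45
Total out = 481 mol; y_B = 231.8 / 481 = 0.482.

0.482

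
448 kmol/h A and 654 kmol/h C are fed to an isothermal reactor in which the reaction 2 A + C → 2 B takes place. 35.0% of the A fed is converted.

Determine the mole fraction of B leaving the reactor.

0.153

A reacted = 0.35 × 448 = 156.8 kmol/h; ν_A = −2, so ξ = 156.8/2 = 78.4 kmol/h.
Outlet amounts (n = n₀ + ν ξ):
  A: 448 − 2(78.4) = 291.2
  C: 654 − 1(78.4) = 575.6
  B: 0 + 2(78.4) = 156.8
Total out = 1024 kmol/h; y_B = 156.8 / 1024 = 0.1532.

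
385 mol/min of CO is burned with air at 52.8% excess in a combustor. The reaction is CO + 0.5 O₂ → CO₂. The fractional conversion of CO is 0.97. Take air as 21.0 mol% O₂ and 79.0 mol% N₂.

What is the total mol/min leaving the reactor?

Stoichiometric O₂ = 0.5 × 385 = 192.5 mol/min; O₂ fed = 192.5 × 1.528 = 294.1 mol/min.
N₂ fed = 294.1 × 79/21 = 1107 mol/min.
Fuel reacted = 0.97 × 385 → ξ = 373.4 mol/min.
Outlet (n = n₀ + ν ξ):
  CO: 385 − 1(373.4) = 11.55
  O₂: 294.1 − 0.5(373.4) = 107.4
  N₂: 1107 (inert)
  CO₂: 0 + 1(373.4) = 373.4
Total out = 11.55 + 107.4 + 1107 + 373.4 = 1599 mol/min.

1600 mol/min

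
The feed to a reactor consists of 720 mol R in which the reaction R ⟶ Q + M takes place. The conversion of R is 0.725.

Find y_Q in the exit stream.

0.42

R reacted = 0.725 × 720 = 522 mol; ν_R = −1, so ξ = 522/1 = 522 mol.
Outlet amounts (n = n₀ + ν ξ):
  R: 720 − 1(522) = 198
  Q: 0 + 1(522) = 522
  M: 0 + 1(522) = 522
Total out = 1242 mol; y_Q = 522 / 1242 = 0.4203.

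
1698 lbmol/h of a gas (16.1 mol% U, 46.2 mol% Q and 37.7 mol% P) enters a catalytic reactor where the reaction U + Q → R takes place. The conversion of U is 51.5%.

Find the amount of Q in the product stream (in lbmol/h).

U reacted = 0.515 × 273.4 = 140.8 lbmol/h; ν_U = −1, so ξ = 140.8/1 = 140.8 lbmol/h.
Outlet amounts (n = n₀ + ν ξ):
  U: 273.4 − 1(140.8) = 132.6
  Q: 784.5 − 1(140.8) = 643.7
  R: 0 + 1(140.8) = 140.8
  P: 640.1 (inert)

644 lbmol/h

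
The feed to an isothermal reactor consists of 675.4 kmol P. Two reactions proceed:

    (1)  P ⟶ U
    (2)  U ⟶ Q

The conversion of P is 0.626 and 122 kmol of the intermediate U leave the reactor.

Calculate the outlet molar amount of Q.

301 kmol

Conversion of P: P consumed = 1ξ₁ = 0.626 × 675.4 → ξ₁ = 422.8 kmol.
U balance: n_U = 0 + 1ξ₁ − 1ξ₂ = 122 → ξ₂ = (1·422.8 − 122)/1 = 300.8 kmol.
Outlet amounts (n = n₀ + Σ ν·ξ):
  P: 675.4 − 1(422.8) = 252.6
  U: 0 + 1(422.8) − 1(300.8) = 122
  Q: 0 + 1(300.8) = 300.8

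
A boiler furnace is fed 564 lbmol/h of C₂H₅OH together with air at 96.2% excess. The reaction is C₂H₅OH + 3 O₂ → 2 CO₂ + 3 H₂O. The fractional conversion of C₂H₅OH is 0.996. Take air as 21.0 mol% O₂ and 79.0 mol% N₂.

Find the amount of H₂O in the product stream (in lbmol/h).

1690 lbmol/h

Stoichiometric O₂ = 3 × 564 = 1692 lbmol/h; O₂ fed = 1692 × 1.962 = 3320 lbmol/h.
N₂ fed = 3320 × 79/21 = 12490 lbmol/h.
Fuel reacted = 0.996 × 564 → ξ = 561.7 lbmol/h.
Outlet (n = n₀ + ν ξ):
  C₂H₅OH: 564 − 1(561.7) = 2.256
  O₂: 3320 − 3(561.7) = 1634
  N₂: 12490 (inert)
  CO₂: 0 + 2(561.7) = 1123
  H₂O: 0 + 3(561.7) = 1685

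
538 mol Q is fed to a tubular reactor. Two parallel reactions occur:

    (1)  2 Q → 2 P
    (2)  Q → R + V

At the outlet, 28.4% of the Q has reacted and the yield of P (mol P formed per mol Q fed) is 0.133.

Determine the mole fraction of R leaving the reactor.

0.131

Yield of P: 2ξ₁ / 538 = 0.133 → ξ₁ = 35.78 mol.
Conversion of Q: 2ξ₁ + 1ξ₂ = 0.284 × 538 = 152.8 → ξ₂ = 81.24 mol.
Outlet amounts (n = n₀ + Σ ν·ξ):
  Q: 538 − 2(35.78) − 1(81.24) = 385.2
  P: 0 + 2(35.78) = 71.55
  R: 0 + 1(81.24) = 81.24
  V: 0 + 1(81.24) = 81.24
Total out = 619.2 mol; y_R = 81.24 / 619.2 = 0.1312.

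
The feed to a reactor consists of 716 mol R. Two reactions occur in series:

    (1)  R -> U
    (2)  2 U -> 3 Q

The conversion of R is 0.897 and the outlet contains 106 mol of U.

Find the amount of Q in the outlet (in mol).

804 mol

Conversion of R: R consumed = 1ξ₁ = 0.897 × 716 → ξ₁ = 642.3 mol.
U balance: n_U = 0 + 1ξ₁ − 2ξ₂ = 106 → ξ₂ = (1·642.3 − 106)/2 = 268.1 mol.
Outlet amounts (n = n₀ + Σ ν·ξ):
  R: 716 − 1(642.3) = 73.75
  U: 0 + 1(642.3) − 2(268.1) = 106
  Q: 0 + 3(268.1) = 804.4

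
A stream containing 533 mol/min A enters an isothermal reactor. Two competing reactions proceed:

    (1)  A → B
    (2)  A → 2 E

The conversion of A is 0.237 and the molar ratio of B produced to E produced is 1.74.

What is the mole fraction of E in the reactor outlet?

Conversion of A: A consumed = 0.237 × 533 = 126.3 mol/min = 1ξ₁ + 1ξ₂.
Selectivity: 1ξ₁ / (2ξ₂) = 1.74 → ξ₁ = 3.48 ξ₂.
Substitute: (1·3.48 + 1) ξ₂ = 126.3 → ξ₂ = 28.2 mol/min, ξ₁ = 98.12 mol/min.
Outlet amounts (n = n₀ + Σ ν·ξ):
  A: 533 − 1(98.12) − 1(28.2) = 406.7
  B: 0 + 1(98.12) = 98.12
  E: 0 + 2(28.2) = 56.39
Total out = 561.2 mol/min; y_E = 56.39 / 561.2 = 0.1005.

0.1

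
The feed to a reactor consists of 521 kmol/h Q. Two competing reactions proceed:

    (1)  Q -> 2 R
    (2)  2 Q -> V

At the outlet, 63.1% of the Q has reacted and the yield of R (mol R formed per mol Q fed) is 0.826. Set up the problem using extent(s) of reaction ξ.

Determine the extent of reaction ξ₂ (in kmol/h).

ξ₂ = 56.8 kmol/h

Yield of R: 2ξ₁ / 521 = 0.826 → ξ₁ = 215.2 kmol/h.
Conversion of Q: 1ξ₁ + 2ξ₂ = 0.631 × 521 = 328.8 → ξ₂ = 56.79 kmol/h.
Outlet amounts (n = n₀ + Σ ν·ξ):
  Q: 521 − 1(215.2) − 2(56.79) = 192.2
  R: 0 + 2(215.2) = 430.3
  V: 0 + 1(56.79) = 56.79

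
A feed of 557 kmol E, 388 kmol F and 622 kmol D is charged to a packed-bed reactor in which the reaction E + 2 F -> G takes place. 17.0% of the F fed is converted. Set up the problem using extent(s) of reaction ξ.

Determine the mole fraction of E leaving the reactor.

F reacted = 0.17 × 388 = 65.96 kmol; ν_F = −2, so ξ = 65.96/2 = 32.98 kmol.
Outlet amounts (n = n₀ + ν ξ):
  E: 557 − 1(32.98) = 524
  F: 388 − 2(32.98) = 322
  G: 0 + 1(32.98) = 32.98
  D: 622 (inert)
Total out = 1501 kmol; y_E = 524 / 1501 = 0.3491.

0.349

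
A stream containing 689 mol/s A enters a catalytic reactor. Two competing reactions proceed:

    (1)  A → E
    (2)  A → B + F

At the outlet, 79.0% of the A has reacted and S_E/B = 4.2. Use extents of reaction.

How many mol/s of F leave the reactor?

Conversion of A: A consumed = 0.79 × 689 = 544.3 mol/s = 1ξ₁ + 1ξ₂.
Selectivity: 1ξ₁ / (1ξ₂) = 4.2 → ξ₁ = 4.2 ξ₂.
Substitute: (1·4.2 + 1) ξ₂ = 544.3 → ξ₂ = 104.7 mol/s, ξ₁ = 439.6 mol/s.
Outlet amounts (n = n₀ + Σ ν·ξ):
  A: 689 − 1(439.6) − 1(104.7) = 144.7
  E: 0 + 1(439.6) = 439.6
  B: 0 + 1(104.7) = 104.7
  F: 0 + 1(104.7) = 104.7

105 mol/s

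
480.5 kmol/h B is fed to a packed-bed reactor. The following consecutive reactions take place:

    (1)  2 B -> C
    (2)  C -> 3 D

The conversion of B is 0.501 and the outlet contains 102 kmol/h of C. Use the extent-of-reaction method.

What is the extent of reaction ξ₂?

Conversion of B: B consumed = 2ξ₁ = 0.501 × 480.5 → ξ₁ = 120.4 kmol/h.
C balance: n_C = 0 + 1ξ₁ − 1ξ₂ = 102 → ξ₂ = (1·120.4 − 102)/1 = 18.37 kmol/h.
Outlet amounts (n = n₀ + Σ ν·ξ):
  B: 480.5 − 2(120.4) = 239.8
  C: 0 + 1(120.4) − 1(18.37) = 102
  D: 0 + 3(18.37) = 55.1

ξ₂ = 18.4 kmol/h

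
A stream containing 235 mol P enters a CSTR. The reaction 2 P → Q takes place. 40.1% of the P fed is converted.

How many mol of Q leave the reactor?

47.1 mol

P reacted = 0.401 × 235 = 94.23 mol; ν_P = −2, so ξ = 94.23/2 = 47.12 mol.
Outlet amounts (n = n₀ + ν ξ):
  P: 235 − 2(47.12) = 140.8
  Q: 0 + 1(47.12) = 47.12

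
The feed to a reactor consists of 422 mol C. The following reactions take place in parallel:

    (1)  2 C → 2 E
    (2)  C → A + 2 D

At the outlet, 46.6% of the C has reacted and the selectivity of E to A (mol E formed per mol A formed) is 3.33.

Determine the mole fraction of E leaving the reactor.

Conversion of C: C consumed = 0.466 × 422 = 196.7 mol = 2ξ₁ + 1ξ₂.
Selectivity: 2ξ₁ / (1ξ₂) = 3.33 → ξ₁ = 1.665 ξ₂.
Substitute: (2·1.665 + 1) ξ₂ = 196.7 → ξ₂ = 45.42 mol, ξ₁ = 75.62 mol.
Outlet amounts (n = n₀ + Σ ν·ξ):
  C: 422 − 2(75.62) − 1(45.42) = 225.3
  E: 0 + 2(75.62) = 151.2
  A: 0 + 1(45.42) = 45.42
  D: 0 + 2(45.42) = 90.83
Total out = 512.8 mol; y_E = 151.2 / 512.8 = 0.2949.

0.295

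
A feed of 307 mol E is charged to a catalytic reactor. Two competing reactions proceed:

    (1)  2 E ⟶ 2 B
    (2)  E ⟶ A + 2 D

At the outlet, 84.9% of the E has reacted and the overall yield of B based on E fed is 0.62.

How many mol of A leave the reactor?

Yield of B: 2ξ₁ / 307 = 0.62 → ξ₁ = 95.17 mol.
Conversion of E: 2ξ₁ + 1ξ₂ = 0.849 × 307 = 260.6 → ξ₂ = 70.3 mol.
Outlet amounts (n = n₀ + Σ ν·ξ):
  E: 307 − 2(95.17) − 1(70.3) = 46.36
  B: 0 + 2(95.17) = 190.3
  A: 0 + 1(70.3) = 70.3
  D: 0 + 2(70.3) = 140.6

70.3 mol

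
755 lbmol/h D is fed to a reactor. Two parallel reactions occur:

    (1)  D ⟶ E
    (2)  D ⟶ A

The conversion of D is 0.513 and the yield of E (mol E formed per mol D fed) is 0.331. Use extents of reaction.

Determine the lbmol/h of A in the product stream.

Yield of E: 1ξ₁ / 755 = 0.331 → ξ₁ = 249.9 lbmol/h.
Conversion of D: 1ξ₁ + 1ξ₂ = 0.513 × 755 = 387.3 → ξ₂ = 137.4 lbmol/h.
Outlet amounts (n = n₀ + Σ ν·ξ):
  D: 755 − 1(249.9) − 1(137.4) = 367.7
  E: 0 + 1(249.9) = 249.9
  A: 0 + 1(137.4) = 137.4

137 lbmol/h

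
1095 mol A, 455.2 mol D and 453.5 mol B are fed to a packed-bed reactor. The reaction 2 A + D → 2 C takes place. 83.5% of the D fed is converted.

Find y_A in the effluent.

0.206

D reacted = 0.835 × 455.2 = 380.1 mol; ν_D = −1, so ξ = 380.1/1 = 380.1 mol.
Outlet amounts (n = n₀ + ν ξ):
  A: 1095 − 2(380.1) = 334.8
  D: 455.2 − 1(380.1) = 75.11
  C: 0 + 2(380.1) = 760.2
  B: 453.5 (inert)
Total out = 1624 mol; y_A = 334.8 / 1624 = 0.2062.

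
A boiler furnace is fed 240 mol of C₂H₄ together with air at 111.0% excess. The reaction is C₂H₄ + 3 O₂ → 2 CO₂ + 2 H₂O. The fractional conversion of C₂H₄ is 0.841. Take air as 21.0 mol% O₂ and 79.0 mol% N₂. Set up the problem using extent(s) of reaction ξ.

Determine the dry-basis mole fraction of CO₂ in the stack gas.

0.0571

Stoichiometric O₂ = 3 × 240 = 720 mol; O₂ fed = 720 × 2.110 = 1519 mol.
N₂ fed = 1519 × 79/21 = 5715 mol.
Fuel reacted = 0.841 × 240 → ξ = 201.8 mol.
Outlet (n = n₀ + ν ξ):
  C₂H₄: 240 − 1(201.8) = 38.16
  O₂: 1519 − 3(201.8) = 913.7
  N₂: 5715 (inert)
  CO₂: 0 + 2(201.8) = 403.7
  H₂O: 0 + 2(201.8) = 403.7
Dry total = 7071 mol; y_CO₂ (dry) = 403.7 / 7071 = 0.05709.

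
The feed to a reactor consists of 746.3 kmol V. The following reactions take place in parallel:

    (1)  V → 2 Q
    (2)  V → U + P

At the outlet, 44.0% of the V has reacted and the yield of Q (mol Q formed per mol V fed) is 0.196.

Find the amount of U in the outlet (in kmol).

Yield of Q: 2ξ₁ / 746.3 = 0.196 → ξ₁ = 73.14 kmol.
Conversion of V: 1ξ₁ + 1ξ₂ = 0.44 × 746.3 = 328.4 → ξ₂ = 255.2 kmol.
Outlet amounts (n = n₀ + Σ ν·ξ):
  V: 746.3 − 1(73.14) − 1(255.2) = 417.9
  Q: 0 + 2(73.14) = 146.3
  U: 0 + 1(255.2) = 255.2
  P: 0 + 1(255.2) = 255.2

255 kmol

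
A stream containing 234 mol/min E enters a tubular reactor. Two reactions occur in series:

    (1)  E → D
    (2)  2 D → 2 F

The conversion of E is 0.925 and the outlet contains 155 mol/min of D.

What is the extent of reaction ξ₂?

Conversion of E: E consumed = 1ξ₁ = 0.925 × 234 → ξ₁ = 216.5 mol/min.
D balance: n_D = 0 + 1ξ₁ − 2ξ₂ = 155 → ξ₂ = (1·216.5 − 155)/2 = 30.73 mol/min.
Outlet amounts (n = n₀ + Σ ν·ξ):
  E: 234 − 1(216.5) = 17.55
  D: 0 + 1(216.5) − 2(30.73) = 155
  F: 0 + 2(30.73) = 61.45

ξ₂ = 30.7 mol/min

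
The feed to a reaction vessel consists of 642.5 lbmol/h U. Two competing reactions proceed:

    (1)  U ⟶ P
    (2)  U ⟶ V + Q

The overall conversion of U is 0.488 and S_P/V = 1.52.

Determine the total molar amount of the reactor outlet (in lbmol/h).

Conversion of U: U consumed = 0.488 × 642.5 = 313.5 lbmol/h = 1ξ₁ + 1ξ₂.
Selectivity: 1ξ₁ / (1ξ₂) = 1.52 → ξ₁ = 1.52 ξ₂.
Substitute: (1·1.52 + 1) ξ₂ = 313.5 → ξ₂ = 124.4 lbmol/h, ξ₁ = 189.1 lbmol/h.
Outlet amounts (n = n₀ + Σ ν·ξ):
  U: 642.5 − 1(189.1) − 1(124.4) = 329
  P: 0 + 1(189.1) = 189.1
  V: 0 + 1(124.4) = 124.4
  Q: 0 + 1(124.4) = 124.4
Total out = 329 + 189.1 + 124.4 + 124.4 = 766.9 lbmol/h.

767 lbmol/h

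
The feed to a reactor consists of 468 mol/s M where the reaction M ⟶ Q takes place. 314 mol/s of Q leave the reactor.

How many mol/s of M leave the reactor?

154 mol/s

For Q: n = n₀ + 1ξ → 314 = 0 + 1ξ, giving ξ = 314 mol/s.
Outlet amounts (n = n₀ + ν ξ):
  M: 468 − 1(314) = 154
  Q: 0 + 1(314) = 314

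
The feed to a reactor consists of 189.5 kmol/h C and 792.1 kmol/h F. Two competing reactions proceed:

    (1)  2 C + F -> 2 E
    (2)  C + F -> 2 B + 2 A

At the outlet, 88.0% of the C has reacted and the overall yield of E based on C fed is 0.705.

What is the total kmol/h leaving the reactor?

Yield of E: 2ξ₁ / 189.5 = 0.705 → ξ₁ = 66.8 kmol/h.
Conversion of C: 2ξ₁ + 1ξ₂ = 0.88 × 189.5 = 166.8 → ξ₂ = 33.16 kmol/h.
Outlet amounts (n = n₀ + Σ ν·ξ):
  C: 189.5 − 2(66.8) − 1(33.16) = 22.74
  F: 792.1 − 1(66.8) − 1(33.16) = 692.1
  E: 0 + 2(66.8) = 133.6
  B: 0 + 2(33.16) = 66.32
  A: 0 + 2(33.16) = 66.32
Total out = 22.74 + 692.1 + 133.6 + 66.32 + 66.32 = 981.1 kmol/h.

981 kmol/h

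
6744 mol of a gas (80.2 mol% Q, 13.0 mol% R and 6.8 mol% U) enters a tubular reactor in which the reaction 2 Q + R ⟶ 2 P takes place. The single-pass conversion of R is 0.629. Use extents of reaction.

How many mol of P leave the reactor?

R reacted = 0.629 × 876.7 = 551.5 mol; ν_R = −1, so ξ = 551.5/1 = 551.5 mol.
Outlet amounts (n = n₀ + ν ξ):
  Q: 5409 − 2(551.5) = 4306
  R: 876.7 − 1(551.5) = 325.3
  P: 0 + 2(551.5) = 1103
  U: 458.6 (inert)

1100 mol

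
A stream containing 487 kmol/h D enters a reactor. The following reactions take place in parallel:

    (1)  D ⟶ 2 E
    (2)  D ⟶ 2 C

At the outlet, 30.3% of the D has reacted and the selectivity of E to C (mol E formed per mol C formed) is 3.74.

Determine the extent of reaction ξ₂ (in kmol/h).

ξ₂ = 31.1 kmol/h

Conversion of D: D consumed = 0.303 × 487 = 147.6 kmol/h = 1ξ₁ + 1ξ₂.
Selectivity: 2ξ₁ / (2ξ₂) = 3.74 → ξ₁ = 3.74 ξ₂.
Substitute: (1·3.74 + 1) ξ₂ = 147.6 → ξ₂ = 31.13 kmol/h, ξ₁ = 116.4 kmol/h.
Outlet amounts (n = n₀ + Σ ν·ξ):
  D: 487 − 1(116.4) − 1(31.13) = 339.4
  E: 0 + 2(116.4) = 232.9
  C: 0 + 2(31.13) = 62.26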